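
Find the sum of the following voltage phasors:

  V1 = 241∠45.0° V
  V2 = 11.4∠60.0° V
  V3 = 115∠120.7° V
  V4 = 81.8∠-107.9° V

Step 1 — Convert each phasor to rectangular form:
  V1 = 241·(cos(45.0°) + j·sin(45.0°)) = 170.4 + j170.4 V
  V2 = 11.4·(cos(60.0°) + j·sin(60.0°)) = 5.7 + j9.873 V
  V3 = 115·(cos(120.7°) + j·sin(120.7°)) = -58.71 + j98.88 V
  V4 = 81.8·(cos(-107.9°) + j·sin(-107.9°)) = -25.14 - j77.84 V
Step 2 — Sum components: V_total = 92.26 + j201.3 V.
Step 3 — Convert to polar: |V_total| = 221.5 V, ∠V_total = 65.4°.

V_total = 221.5∠65.4° V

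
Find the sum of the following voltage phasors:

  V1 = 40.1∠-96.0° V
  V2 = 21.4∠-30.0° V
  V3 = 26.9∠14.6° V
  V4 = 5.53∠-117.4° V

Step 1 — Convert each phasor to rectangular form:
  V1 = 40.1·(cos(-96.0°) + j·sin(-96.0°)) = -4.192 - j39.88 V
  V2 = 21.4·(cos(-30.0°) + j·sin(-30.0°)) = 18.53 - j10.7 V
  V3 = 26.9·(cos(14.6°) + j·sin(14.6°)) = 26.03 + j6.781 V
  V4 = 5.53·(cos(-117.4°) + j·sin(-117.4°)) = -2.545 - j4.91 V
Step 2 — Sum components: V_total = 37.83 - j48.71 V.
Step 3 — Convert to polar: |V_total| = 61.67 V, ∠V_total = -52.2°.

V_total = 61.67∠-52.2° V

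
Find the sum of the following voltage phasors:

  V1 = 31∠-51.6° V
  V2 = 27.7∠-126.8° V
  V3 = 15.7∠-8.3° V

Step 1 — Convert each phasor to rectangular form:
  V1 = 31·(cos(-51.6°) + j·sin(-51.6°)) = 19.26 - j24.29 V
  V2 = 27.7·(cos(-126.8°) + j·sin(-126.8°)) = -16.59 - j22.18 V
  V3 = 15.7·(cos(-8.3°) + j·sin(-8.3°)) = 15.54 - j2.266 V
Step 2 — Sum components: V_total = 18.2 - j48.74 V.
Step 3 — Convert to polar: |V_total| = 52.03 V, ∠V_total = -69.5°.

V_total = 52.03∠-69.5° V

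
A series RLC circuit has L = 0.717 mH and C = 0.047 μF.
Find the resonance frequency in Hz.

Step 1 — Resonance condition Im(Z)=0 gives ω₀ = 1/√(LC).
Step 2 — ω₀ = 1/√(0.000717·4.7e-08) = 1.723e+05 rad/s.
Step 3 — f₀ = ω₀/(2π) = 2.742e+04 Hz.

f₀ = 2.742e+04 Hz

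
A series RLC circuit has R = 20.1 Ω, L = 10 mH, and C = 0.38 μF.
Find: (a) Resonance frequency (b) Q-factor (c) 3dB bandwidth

Step 1 — Resonance condition Im(Z)=0 gives ω₀ = 1/√(LC).
Step 2 — ω₀ = 1/√(0.01·3.8e-07) = 1.622e+04 rad/s.
Step 3 — f₀ = ω₀/(2π) = 2582 Hz.
Step 4 — Series Q: Q = ω₀L/R = 1.622e+04·0.01/20.1 = 8.071.
Step 5 — 3dB bandwidth: Δω = ω₀/Q = 2010 rad/s; BW = Δω/(2π) = 319.9 Hz.

(a) f₀ = 2582 Hz  (b) Q = 8.071  (c) BW = 319.9 Hz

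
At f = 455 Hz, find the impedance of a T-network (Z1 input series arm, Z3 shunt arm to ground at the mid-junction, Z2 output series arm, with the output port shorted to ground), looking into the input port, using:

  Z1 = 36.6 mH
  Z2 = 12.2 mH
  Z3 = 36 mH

Step 1 — Angular frequency: ω = 2π·f = 2π·455 = 2859 rad/s.
Step 2 — Component impedances:
  Z1: Z = jωL = j·2859·0.0366 = 0 + j104.6 Ω
  Z2: Z = jωL = j·2859·0.0122 = 0 + j34.88 Ω
  Z3: Z = jωL = j·2859·0.036 = 0 + j102.9 Ω
Step 3 — With the output port shorted to ground, the output series arm Z2 runs from the junction to ground; the shunt arm Z3 also runs from the junction to ground. They appear in parallel: Z3 || Z2 = 0 + j26.05 Ω.
Step 4 — Series with input arm Z1: Z_in = Z1 + (Z3 || Z2) = 0 + j130.7 Ω = 130.7∠90.0° Ω.

Z = 0 + j130.7 Ω = 130.7∠90.0° Ω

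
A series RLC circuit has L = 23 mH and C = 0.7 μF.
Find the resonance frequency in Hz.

Step 1 — Resonance condition Im(Z)=0 gives ω₀ = 1/√(LC).
Step 2 — ω₀ = 1/√(0.023·7e-07) = 7881 rad/s.
Step 3 — f₀ = ω₀/(2π) = 1254 Hz.

f₀ = 1254 Hz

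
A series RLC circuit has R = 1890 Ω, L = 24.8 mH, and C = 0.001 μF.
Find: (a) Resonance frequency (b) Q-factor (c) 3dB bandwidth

Step 1 — Resonance condition Im(Z)=0 gives ω₀ = 1/√(LC).
Step 2 — ω₀ = 1/√(0.0248·1e-09) = 2.008e+05 rad/s.
Step 3 — f₀ = ω₀/(2π) = 3.196e+04 Hz.
Step 4 — Series Q: Q = ω₀L/R = 2.008e+05·0.0248/1890 = 2.635.
Step 5 — 3dB bandwidth: Δω = ω₀/Q = 7.621e+04 rad/s; BW = Δω/(2π) = 1.213e+04 Hz.

(a) f₀ = 3.196e+04 Hz  (b) Q = 2.635  (c) BW = 1.213e+04 Hz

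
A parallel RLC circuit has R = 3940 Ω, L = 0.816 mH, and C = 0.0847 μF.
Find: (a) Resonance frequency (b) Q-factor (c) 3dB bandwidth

Step 1 — Resonance: ω₀ = 1/√(LC) = 1/√(0.000816·8.47e-08) = 1.203e+05 rad/s.
Step 2 — f₀ = ω₀/(2π) = 1.914e+04 Hz.
Step 3 — Parallel Q: Q = R/(ω₀L) = 3940/(1.203e+05·0.000816) = 40.14.
Step 4 — Bandwidth: Δω = ω₀/Q = 2997 rad/s; BW = Δω/(2π) = 476.9 Hz.

(a) f₀ = 1.914e+04 Hz  (b) Q = 40.14  (c) BW = 476.9 Hz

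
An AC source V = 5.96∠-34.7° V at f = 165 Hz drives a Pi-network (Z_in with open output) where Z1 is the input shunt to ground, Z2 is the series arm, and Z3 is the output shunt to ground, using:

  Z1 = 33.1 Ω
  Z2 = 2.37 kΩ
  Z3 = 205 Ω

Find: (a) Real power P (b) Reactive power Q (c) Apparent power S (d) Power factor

Step 1 — Angular frequency: ω = 2π·f = 2π·165 = 1037 rad/s.
Step 2 — Component impedances:
  Z1: Z = R = 33.1 Ω
  Z2: Z = R = 2370 Ω
  Z3: Z = R = 205 Ω
Step 3 — With open output, the series arm Z2 and the output shunt Z3 appear in series to ground: Z2 + Z3 = 2575 Ω.
Step 4 — Parallel with input shunt Z1: Z_in = Z1 || (Z2 + Z3) = 32.68 Ω = 32.68∠0.0° Ω.
Step 5 — Source phasor: V = 5.96∠-34.7° V = 4.9 - j3.393 V.
Step 6 — Current: I = V / Z = 0.1499 - j0.1038 A = 0.1824∠-34.7° A.
Step 7 — Complex power: S = V·I* = 1.087 VA.
Step 8 — Real power: P = Re(S) = 1.087 W.
Step 9 — Reactive power: Q = Im(S) = 0 VAR.
Step 10 — Apparent power: |S| = 1.087 VA.
Step 11 — Power factor: PF = P/|S| = 1 (unity).

(a) P = 1.087 W  (b) Q = 0 VAR  (c) S = 1.087 VA  (d) PF = 1 (unity)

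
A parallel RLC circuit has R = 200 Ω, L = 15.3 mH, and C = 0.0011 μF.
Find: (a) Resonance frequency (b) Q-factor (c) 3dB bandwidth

Step 1 — Resonance: ω₀ = 1/√(LC) = 1/√(0.0153·1.1e-09) = 2.438e+05 rad/s.
Step 2 — f₀ = ω₀/(2π) = 3.88e+04 Hz.
Step 3 — Parallel Q: Q = R/(ω₀L) = 200/(2.438e+05·0.0153) = 0.05363.
Step 4 — Bandwidth: Δω = ω₀/Q = 4.545e+06 rad/s; BW = Δω/(2π) = 7.234e+05 Hz.

(a) f₀ = 3.88e+04 Hz  (b) Q = 0.05363  (c) BW = 7.234e+05 Hz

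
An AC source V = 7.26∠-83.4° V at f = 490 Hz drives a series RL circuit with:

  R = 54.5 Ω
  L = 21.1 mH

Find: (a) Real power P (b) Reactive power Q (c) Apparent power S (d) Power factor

Step 1 — Angular frequency: ω = 2π·f = 2π·490 = 3079 rad/s.
Step 2 — Component impedances:
  R: Z = R = 54.5 Ω
  L: Z = jωL = j·3079·0.0211 = 0 + j64.96 Ω
Step 3 — Series combination: Z_total = R + L = 54.5 + j64.96 Ω = 84.8∠50.0° Ω.
Step 4 — Source phasor: V = 7.26∠-83.4° V = 0.8344 - j7.212 V.
Step 5 — Current: I = V / Z = -0.05883 - j0.0622 A = 0.08562∠-133.4° A.
Step 6 — Complex power: S = V·I* = 0.3995 + j0.4762 VA.
Step 7 — Real power: P = Re(S) = 0.3995 W.
Step 8 — Reactive power: Q = Im(S) = 0.4762 VAR.
Step 9 — Apparent power: |S| = 0.6216 VA.
Step 10 — Power factor: PF = P/|S| = 0.6427 (lagging).

(a) P = 0.3995 W  (b) Q = 0.4762 VAR  (c) S = 0.6216 VA  (d) PF = 0.6427 (lagging)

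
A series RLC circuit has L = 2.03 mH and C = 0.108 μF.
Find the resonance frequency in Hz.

Step 1 — Resonance condition Im(Z)=0 gives ω₀ = 1/√(LC).
Step 2 — ω₀ = 1/√(0.00203·1.08e-07) = 6.754e+04 rad/s.
Step 3 — f₀ = ω₀/(2π) = 1.075e+04 Hz.

f₀ = 1.075e+04 Hz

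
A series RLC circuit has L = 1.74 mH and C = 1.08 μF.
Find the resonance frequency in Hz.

Step 1 — Resonance condition Im(Z)=0 gives ω₀ = 1/√(LC).
Step 2 — ω₀ = 1/√(0.00174·1.08e-06) = 2.307e+04 rad/s.
Step 3 — f₀ = ω₀/(2π) = 3671 Hz.

f₀ = 3671 Hz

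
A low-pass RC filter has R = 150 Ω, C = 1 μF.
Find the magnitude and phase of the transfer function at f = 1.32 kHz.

Step 1 — Angular frequency: ω = 2π·1320 = 8294 rad/s.
Step 2 — Transfer function: H(jω) = 1/(1 + jωRC).
Step 3 — Denominator: 1 + jωRC = 1 + j·8294·150·1e-06 = 1 + j1.244.
Step 4 — H = 0.3925 - j0.4883.
Step 5 — Magnitude: |H| = 0.6265 (-4.1 dB); phase: φ = -51.2°.

|H| = 0.6265 (-4.1 dB), φ = -51.2°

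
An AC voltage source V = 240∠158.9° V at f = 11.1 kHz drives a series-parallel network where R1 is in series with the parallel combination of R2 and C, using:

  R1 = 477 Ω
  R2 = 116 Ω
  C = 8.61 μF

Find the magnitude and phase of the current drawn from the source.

Step 1 — Angular frequency: ω = 2π·f = 2π·1.11e+04 = 6.974e+04 rad/s.
Step 2 — Component impedances:
  R1: Z = R = 477 Ω
  R2: Z = R = 116 Ω
  C: Z = 1/(jωC) = -j/(ω·C) = 0 - j1.665 Ω
Step 3 — Parallel branch: R2 || C = 1/(1/R2 + 1/C) = 0.0239 - j1.665 Ω.
Step 4 — Series with R1: Z_total = R1 + (R2 || C) = 477 - j1.665 Ω = 477∠-0.2° Ω.
Step 5 — Source phasor: V = 240∠158.9° V = -223.9 + j86.4 V.
Step 6 — Ohm's law: I = V / Z_total = (-223.9 + j86.4) / (477 - j1.665) = -0.47 + j0.1795 A.
Step 7 — Convert to polar: |I| = 0.5031 A, ∠I = 159.1°.

I = 0.5031∠159.1° A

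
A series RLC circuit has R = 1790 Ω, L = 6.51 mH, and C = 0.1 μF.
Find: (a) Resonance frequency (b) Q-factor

Step 1 — Resonance condition Im(Z)=0 gives ω₀ = 1/√(LC).
Step 2 — ω₀ = 1/√(0.00651·1e-07) = 3.919e+04 rad/s.
Step 3 — f₀ = ω₀/(2π) = 6238 Hz.
Step 4 — Series Q: Q = ω₀L/R = 3.919e+04·0.00651/1790 = 0.1425.

(a) f₀ = 6238 Hz  (b) Q = 0.1425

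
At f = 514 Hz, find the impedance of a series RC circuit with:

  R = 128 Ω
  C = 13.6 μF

Step 1 — Angular frequency: ω = 2π·f = 2π·514 = 3230 rad/s.
Step 2 — Component impedances:
  R: Z = R = 128 Ω
  C: Z = 1/(jωC) = -j/(ω·C) = 0 - j22.77 Ω
Step 3 — Series combination: Z_total = R + C = 128 - j22.77 Ω = 130∠-10.1° Ω.

Z = 128 - j22.77 Ω = 130∠-10.1° Ω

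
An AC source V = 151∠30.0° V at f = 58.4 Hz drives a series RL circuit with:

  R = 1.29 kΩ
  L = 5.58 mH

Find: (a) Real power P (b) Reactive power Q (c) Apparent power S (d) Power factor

Step 1 — Angular frequency: ω = 2π·f = 2π·58.4 = 366.9 rad/s.
Step 2 — Component impedances:
  R: Z = R = 1290 Ω
  L: Z = jωL = j·366.9·0.00558 = 0 + j2.048 Ω
Step 3 — Series combination: Z_total = R + L = 1290 + j2.048 Ω = 1290∠0.1° Ω.
Step 4 — Source phasor: V = 151∠30.0° V = 130.8 + j75.5 V.
Step 5 — Current: I = V / Z = 0.1015 + j0.05837 A = 0.1171∠29.9° A.
Step 6 — Complex power: S = V·I* = 17.68 + j0.02805 VA.
Step 7 — Real power: P = Re(S) = 17.68 W.
Step 8 — Reactive power: Q = Im(S) = 0.02805 VAR.
Step 9 — Apparent power: |S| = 17.68 VA.
Step 10 — Power factor: PF = P/|S| = 1 (lagging).

(a) P = 17.68 W  (b) Q = 0.02805 VAR  (c) S = 17.68 VA  (d) PF = 1 (lagging)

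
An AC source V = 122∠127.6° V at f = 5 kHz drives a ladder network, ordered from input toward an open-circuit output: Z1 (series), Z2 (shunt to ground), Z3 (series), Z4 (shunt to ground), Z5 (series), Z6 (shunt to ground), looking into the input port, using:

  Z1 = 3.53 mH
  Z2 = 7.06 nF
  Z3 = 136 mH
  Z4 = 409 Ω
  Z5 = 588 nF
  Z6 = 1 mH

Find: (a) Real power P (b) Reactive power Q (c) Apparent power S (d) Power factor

Step 1 — Angular frequency: ω = 2π·f = 2π·5000 = 3.142e+04 rad/s.
Step 2 — Component impedances:
  Z1: Z = jωL = j·3.142e+04·0.00353 = 0 + j110.9 Ω
  Z2: Z = 1/(jωC) = -j/(ω·C) = 0 - j4509 Ω
  Z3: Z = jωL = j·3.142e+04·0.136 = 0 + j4273 Ω
  Z4: Z = R = 409 Ω
  Z5: Z = 1/(jωC) = -j/(ω·C) = 0 - j54.13 Ω
  Z6: Z = jωL = j·3.142e+04·0.001 = 0 + j31.42 Ω
Step 3 — Ladder network (open output): work backward from the far end, alternating series and parallel combinations. Z_in = 382 + j7.417e+04 Ω = 7.417e+04∠89.7° Ω.
Step 4 — Source phasor: V = 122∠127.6° V = -74.44 + j96.66 V.
Step 5 — Current: I = V / Z = 0.001298 + j0.00101 A = 0.001645∠37.9° A.
Step 6 — Complex power: S = V·I* = 0.001034 + j0.2007 VA.
Step 7 — Real power: P = Re(S) = 0.001034 W.
Step 8 — Reactive power: Q = Im(S) = 0.2007 VAR.
Step 9 — Apparent power: |S| = 0.2007 VA.
Step 10 — Power factor: PF = P/|S| = 0.005151 (lagging).

(a) P = 0.001034 W  (b) Q = 0.2007 VAR  (c) S = 0.2007 VA  (d) PF = 0.005151 (lagging)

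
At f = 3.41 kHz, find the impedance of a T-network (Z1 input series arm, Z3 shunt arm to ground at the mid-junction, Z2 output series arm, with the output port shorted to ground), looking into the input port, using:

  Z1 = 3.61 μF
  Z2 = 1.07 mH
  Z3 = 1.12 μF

Step 1 — Angular frequency: ω = 2π·f = 2π·3410 = 2.143e+04 rad/s.
Step 2 — Component impedances:
  Z1: Z = 1/(jωC) = -j/(ω·C) = 0 - j12.93 Ω
  Z2: Z = jωL = j·2.143e+04·0.00107 = 0 + j22.93 Ω
  Z3: Z = 1/(jωC) = -j/(ω·C) = 0 - j41.67 Ω
Step 3 — With the output port shorted to ground, the output series arm Z2 runs from the junction to ground; the shunt arm Z3 also runs from the junction to ground. They appear in parallel: Z3 || Z2 = 0 + j50.96 Ω.
Step 4 — Series with input arm Z1: Z_in = Z1 + (Z3 || Z2) = 0 + j38.03 Ω = 38.03∠90.0° Ω.

Z = 0 + j38.03 Ω = 38.03∠90.0° Ω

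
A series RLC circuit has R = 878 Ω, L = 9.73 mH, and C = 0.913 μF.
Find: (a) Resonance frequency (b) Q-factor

Step 1 — Resonance condition Im(Z)=0 gives ω₀ = 1/√(LC).
Step 2 — ω₀ = 1/√(0.00973·9.13e-07) = 1.061e+04 rad/s.
Step 3 — f₀ = ω₀/(2π) = 1689 Hz.
Step 4 — Series Q: Q = ω₀L/R = 1.061e+04·0.00973/878 = 0.1176.

(a) f₀ = 1689 Hz  (b) Q = 0.1176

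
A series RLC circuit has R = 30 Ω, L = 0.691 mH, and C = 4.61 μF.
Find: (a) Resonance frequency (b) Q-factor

Step 1 — Resonance condition Im(Z)=0 gives ω₀ = 1/√(LC).
Step 2 — ω₀ = 1/√(0.000691·4.61e-06) = 1.772e+04 rad/s.
Step 3 — f₀ = ω₀/(2π) = 2820 Hz.
Step 4 — Series Q: Q = ω₀L/R = 1.772e+04·0.000691/30 = 0.4081.

(a) f₀ = 2820 Hz  (b) Q = 0.4081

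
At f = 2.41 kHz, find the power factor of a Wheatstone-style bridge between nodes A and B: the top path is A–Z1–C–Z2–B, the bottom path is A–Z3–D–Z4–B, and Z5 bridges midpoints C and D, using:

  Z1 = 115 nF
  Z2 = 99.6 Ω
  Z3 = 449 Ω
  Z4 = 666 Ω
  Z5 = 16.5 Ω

Step 1 — Angular frequency: ω = 2π·f = 2π·2410 = 1.514e+04 rad/s.
Step 2 — Component impedances:
  Z1: Z = 1/(jωC) = -j/(ω·C) = 0 - j574.3 Ω
  Z2: Z = R = 99.6 Ω
  Z3: Z = R = 449 Ω
  Z4: Z = R = 666 Ω
  Z5: Z = R = 16.5 Ω
Step 3 — Bridge requires nodal analysis (the Z5 bridge couples midpoints C and D, so the two paths cannot be reduced to a simple series/parallel combination). Setting node B to ground and injecting 1 A at node A, the 3-node admittance system at A, C, D solves to V_A = Z_AB = 365.2 - j225.5 Ω = 429.2∠-31.7° Ω.
Step 4 — Power factor: PF = cos(φ) = Re(Z)/|Z| = 365.2/429.2 = 0.8509.
Step 5 — Type: Im(Z) = -225.5 ⇒ leading (phase φ = -31.7°).

PF = 0.8509 (leading, φ = -31.7°)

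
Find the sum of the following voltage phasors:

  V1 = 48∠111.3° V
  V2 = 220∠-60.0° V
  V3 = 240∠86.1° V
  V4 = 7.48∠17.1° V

Step 1 — Convert each phasor to rectangular form:
  V1 = 48·(cos(111.3°) + j·sin(111.3°)) = -17.44 + j44.72 V
  V2 = 220·(cos(-60.0°) + j·sin(-60.0°)) = 110 - j190.5 V
  V3 = 240·(cos(86.1°) + j·sin(86.1°)) = 16.32 + j239.4 V
  V4 = 7.48·(cos(17.1°) + j·sin(17.1°)) = 7.149 + j2.199 V
Step 2 — Sum components: V_total = 116 + j95.84 V.
Step 3 — Convert to polar: |V_total| = 150.5 V, ∠V_total = 39.6°.

V_total = 150.5∠39.6° V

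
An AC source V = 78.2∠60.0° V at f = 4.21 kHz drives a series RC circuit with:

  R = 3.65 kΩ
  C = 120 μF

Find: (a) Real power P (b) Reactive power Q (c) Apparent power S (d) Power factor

Step 1 — Angular frequency: ω = 2π·f = 2π·4210 = 2.645e+04 rad/s.
Step 2 — Component impedances:
  R: Z = R = 3650 Ω
  C: Z = 1/(jωC) = -j/(ω·C) = 0 - j0.315 Ω
Step 3 — Series combination: Z_total = R + C = 3650 - j0.315 Ω = 3650∠-0.0° Ω.
Step 4 — Source phasor: V = 78.2∠60.0° V = 39.1 + j67.72 V.
Step 5 — Current: I = V / Z = 0.01071 + j0.01856 A = 0.02142∠60.0° A.
Step 6 — Complex power: S = V·I* = 1.675 - j0.0001446 VA.
Step 7 — Real power: P = Re(S) = 1.675 W.
Step 8 — Reactive power: Q = Im(S) = -0.0001446 VAR.
Step 9 — Apparent power: |S| = 1.675 VA.
Step 10 — Power factor: PF = P/|S| = 1 (leading).

(a) P = 1.675 W  (b) Q = -0.0001446 VAR  (c) S = 1.675 VA  (d) PF = 1 (leading)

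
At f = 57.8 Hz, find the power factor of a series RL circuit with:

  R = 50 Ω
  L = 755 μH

Step 1 — Angular frequency: ω = 2π·f = 2π·57.8 = 363.2 rad/s.
Step 2 — Component impedances:
  R: Z = R = 50 Ω
  L: Z = jωL = j·363.2·0.000755 = 0 + j0.2742 Ω
Step 3 — Series combination: Z_total = R + L = 50 + j0.2742 Ω = 50∠0.3° Ω.
Step 4 — Power factor: PF = cos(φ) = Re(Z)/|Z| = 50/50 = 1.
Step 5 — Type: Im(Z) = 0.2742 ⇒ lagging (phase φ = 0.3°).

PF = 1 (lagging, φ = 0.3°)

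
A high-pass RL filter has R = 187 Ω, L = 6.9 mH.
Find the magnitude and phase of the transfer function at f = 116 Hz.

Step 1 — Angular frequency: ω = 2π·116 = 728.8 rad/s.
Step 2 — Transfer function: H(jω) = jωL/(R + jωL).
Step 3 — Numerator jωL = j·5.029; denominator R + jωL = 187 + j5.029.
Step 4 — H = 0.0007227 + j0.02687.
Step 5 — Magnitude: |H| = 0.02688 (-31.4 dB); phase: φ = 88.5°.

|H| = 0.02688 (-31.4 dB), φ = 88.5°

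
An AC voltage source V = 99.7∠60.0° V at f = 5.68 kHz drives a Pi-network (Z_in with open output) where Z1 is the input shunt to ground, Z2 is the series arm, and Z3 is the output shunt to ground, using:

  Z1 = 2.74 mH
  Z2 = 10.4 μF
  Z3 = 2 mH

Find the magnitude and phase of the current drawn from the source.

Step 1 — Angular frequency: ω = 2π·f = 2π·5680 = 3.569e+04 rad/s.
Step 2 — Component impedances:
  Z1: Z = jωL = j·3.569e+04·0.00274 = 0 + j97.79 Ω
  Z2: Z = 1/(jωC) = -j/(ω·C) = 0 - j2.694 Ω
  Z3: Z = jωL = j·3.569e+04·0.002 = 0 + j71.38 Ω
Step 3 — With open output, the series arm Z2 and the output shunt Z3 appear in series to ground: Z2 + Z3 = 0 + j68.68 Ω.
Step 4 — Parallel with input shunt Z1: Z_in = Z1 || (Z2 + Z3) = 0 + j40.35 Ω = 40.35∠90.0° Ω.
Step 5 — Source phasor: V = 99.7∠60.0° V = 49.85 + j86.34 V.
Step 6 — Ohm's law: I = V / Z_total = (49.85 + j86.34) / (0 + j40.35) = 2.14 - j1.236 A.
Step 7 — Convert to polar: |I| = 2.471 A, ∠I = -30.0°.

I = 2.471∠-30.0° A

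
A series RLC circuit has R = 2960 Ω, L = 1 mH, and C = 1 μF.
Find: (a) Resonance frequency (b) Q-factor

Step 1 — Resonance condition Im(Z)=0 gives ω₀ = 1/√(LC).
Step 2 — ω₀ = 1/√(0.001·1e-06) = 3.162e+04 rad/s.
Step 3 — f₀ = ω₀/(2π) = 5033 Hz.
Step 4 — Series Q: Q = ω₀L/R = 3.162e+04·0.001/2960 = 0.01068.

(a) f₀ = 5033 Hz  (b) Q = 0.01068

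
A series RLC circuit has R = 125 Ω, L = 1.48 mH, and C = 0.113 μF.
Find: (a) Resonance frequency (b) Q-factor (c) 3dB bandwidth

Step 1 — Resonance: ω₀ = 1/√(LC) = 1/√(0.00148·1.13e-07) = 7.733e+04 rad/s.
Step 2 — f₀ = ω₀/(2π) = 1.231e+04 Hz.
Step 3 — Series Q: Q = ω₀L/R = 7.733e+04·0.00148/125 = 0.9155.
Step 4 — Bandwidth: Δω = ω₀/Q = 8.446e+04 rad/s; BW = Δω/(2π) = 1.344e+04 Hz.

(a) f₀ = 1.231e+04 Hz  (b) Q = 0.9155  (c) BW = 1.344e+04 Hz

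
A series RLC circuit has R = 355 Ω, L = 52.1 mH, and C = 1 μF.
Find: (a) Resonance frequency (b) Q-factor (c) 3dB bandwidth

Step 1 — Resonance: ω₀ = 1/√(LC) = 1/√(0.0521·1e-06) = 4381 rad/s.
Step 2 — f₀ = ω₀/(2π) = 697.3 Hz.
Step 3 — Series Q: Q = ω₀L/R = 4381·0.0521/355 = 0.643.
Step 4 — Bandwidth: Δω = ω₀/Q = 6814 rad/s; BW = Δω/(2π) = 1084 Hz.

(a) f₀ = 697.3 Hz  (b) Q = 0.643  (c) BW = 1084 Hz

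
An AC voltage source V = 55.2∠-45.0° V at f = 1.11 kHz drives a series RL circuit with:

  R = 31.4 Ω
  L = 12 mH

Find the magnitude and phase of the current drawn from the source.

Step 1 — Angular frequency: ω = 2π·f = 2π·1110 = 6974 rad/s.
Step 2 — Component impedances:
  R: Z = R = 31.4 Ω
  L: Z = jωL = j·6974·0.012 = 0 + j83.69 Ω
Step 3 — Series combination: Z_total = R + L = 31.4 + j83.69 Ω = 89.39∠69.4° Ω.
Step 4 — Source phasor: V = 55.2∠-45.0° V = 39.03 - j39.03 V.
Step 5 — Ohm's law: I = V / Z_total = (39.03 - j39.03) / (31.4 + j83.69) = -0.2554 - j0.5622 A.
Step 6 — Convert to polar: |I| = 0.6175 A, ∠I = -114.4°.

I = 0.6175∠-114.4° A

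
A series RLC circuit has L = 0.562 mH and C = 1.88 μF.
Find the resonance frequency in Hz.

Step 1 — Resonance condition Im(Z)=0 gives ω₀ = 1/√(LC).
Step 2 — ω₀ = 1/√(0.000562·1.88e-06) = 3.076e+04 rad/s.
Step 3 — f₀ = ω₀/(2π) = 4896 Hz.

f₀ = 4896 Hz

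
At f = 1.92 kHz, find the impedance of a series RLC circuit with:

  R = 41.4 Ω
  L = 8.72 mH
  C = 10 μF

Step 1 — Angular frequency: ω = 2π·f = 2π·1920 = 1.206e+04 rad/s.
Step 2 — Component impedances:
  R: Z = R = 41.4 Ω
  L: Z = jωL = j·1.206e+04·0.00872 = 0 + j105.2 Ω
  C: Z = 1/(jωC) = -j/(ω·C) = 0 - j8.289 Ω
Step 3 — Series combination: Z_total = R + L + C = 41.4 + j96.91 Ω = 105.4∠66.9° Ω.

Z = 41.4 + j96.91 Ω = 105.4∠66.9° Ω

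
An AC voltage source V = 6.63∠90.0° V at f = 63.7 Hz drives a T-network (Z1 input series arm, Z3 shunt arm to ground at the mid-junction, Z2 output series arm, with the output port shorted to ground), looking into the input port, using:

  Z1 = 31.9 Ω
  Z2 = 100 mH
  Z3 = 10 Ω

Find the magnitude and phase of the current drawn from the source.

Step 1 — Angular frequency: ω = 2π·f = 2π·63.7 = 400.2 rad/s.
Step 2 — Component impedances:
  Z1: Z = R = 31.9 Ω
  Z2: Z = jωL = j·400.2·0.1 = 0 + j40.02 Ω
  Z3: Z = R = 10 Ω
Step 3 — With the output port shorted to ground, the output series arm Z2 runs from the junction to ground; the shunt arm Z3 also runs from the junction to ground. They appear in parallel: Z3 || Z2 = 9.412 + j2.352 Ω.
Step 4 — Series with input arm Z1: Z_in = Z1 + (Z3 || Z2) = 41.31 + j2.352 Ω = 41.38∠3.3° Ω.
Step 5 — Source phasor: V = 6.63∠90.0° V = 0 + j6.63 V.
Step 6 — Ohm's law: I = V / Z_total = (0 + j6.63) / (41.31 + j2.352) = 0.009106 + j0.16 A.
Step 7 — Convert to polar: |I| = 0.1602 A, ∠I = 86.7°.

I = 0.1602∠86.7° A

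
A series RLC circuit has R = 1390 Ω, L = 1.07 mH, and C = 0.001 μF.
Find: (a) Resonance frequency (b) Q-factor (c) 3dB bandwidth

Step 1 — Resonance: ω₀ = 1/√(LC) = 1/√(0.00107·1e-09) = 9.667e+05 rad/s.
Step 2 — f₀ = ω₀/(2π) = 1.539e+05 Hz.
Step 3 — Series Q: Q = ω₀L/R = 9.667e+05·0.00107/1390 = 0.7442.
Step 4 — Bandwidth: Δω = ω₀/Q = 1.299e+06 rad/s; BW = Δω/(2π) = 2.068e+05 Hz.

(a) f₀ = 1.539e+05 Hz  (b) Q = 0.7442  (c) BW = 2.068e+05 Hz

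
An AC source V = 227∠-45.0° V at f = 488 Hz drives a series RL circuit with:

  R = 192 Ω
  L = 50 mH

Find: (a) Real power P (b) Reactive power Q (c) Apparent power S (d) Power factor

Step 1 — Angular frequency: ω = 2π·f = 2π·488 = 3066 rad/s.
Step 2 — Component impedances:
  R: Z = R = 192 Ω
  L: Z = jωL = j·3066·0.05 = 0 + j153.3 Ω
Step 3 — Series combination: Z_total = R + L = 192 + j153.3 Ω = 245.7∠38.6° Ω.
Step 4 — Source phasor: V = 227∠-45.0° V = 160.5 - j160.5 V.
Step 5 — Current: I = V / Z = 0.1029 - j0.9182 A = 0.9239∠-83.6° A.
Step 6 — Complex power: S = V·I* = 163.9 + j130.9 VA.
Step 7 — Real power: P = Re(S) = 163.9 W.
Step 8 — Reactive power: Q = Im(S) = 130.9 VAR.
Step 9 — Apparent power: |S| = 209.7 VA.
Step 10 — Power factor: PF = P/|S| = 0.7814 (lagging).

(a) P = 163.9 W  (b) Q = 130.9 VAR  (c) S = 209.7 VA  (d) PF = 0.7814 (lagging)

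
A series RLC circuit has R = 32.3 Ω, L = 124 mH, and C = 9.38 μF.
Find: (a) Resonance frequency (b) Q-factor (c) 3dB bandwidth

Step 1 — Resonance condition Im(Z)=0 gives ω₀ = 1/√(LC).
Step 2 — ω₀ = 1/√(0.124·9.38e-06) = 927.2 rad/s.
Step 3 — f₀ = ω₀/(2π) = 147.6 Hz.
Step 4 — Series Q: Q = ω₀L/R = 927.2·0.124/32.3 = 3.56.
Step 5 — 3dB bandwidth: Δω = ω₀/Q = 260.5 rad/s; BW = Δω/(2π) = 41.46 Hz.

(a) f₀ = 147.6 Hz  (b) Q = 3.56  (c) BW = 41.46 Hz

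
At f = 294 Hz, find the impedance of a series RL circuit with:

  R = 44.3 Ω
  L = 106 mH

Step 1 — Angular frequency: ω = 2π·f = 2π·294 = 1847 rad/s.
Step 2 — Component impedances:
  R: Z = R = 44.3 Ω
  L: Z = jωL = j·1847·0.106 = 0 + j195.8 Ω
Step 3 — Series combination: Z_total = R + L = 44.3 + j195.8 Ω = 200.8∠77.3° Ω.

Z = 44.3 + j195.8 Ω = 200.8∠77.3° Ω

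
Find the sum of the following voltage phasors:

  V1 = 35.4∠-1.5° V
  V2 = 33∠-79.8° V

Step 1 — Convert each phasor to rectangular form:
  V1 = 35.4·(cos(-1.5°) + j·sin(-1.5°)) = 35.39 - j0.9267 V
  V2 = 33·(cos(-79.8°) + j·sin(-79.8°)) = 5.844 - j32.48 V
Step 2 — Sum components: V_total = 41.23 - j33.41 V.
Step 3 — Convert to polar: |V_total| = 53.07 V, ∠V_total = -39.0°.

V_total = 53.07∠-39.0° V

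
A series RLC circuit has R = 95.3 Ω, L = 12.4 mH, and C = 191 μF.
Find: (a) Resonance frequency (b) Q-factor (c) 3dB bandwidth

Step 1 — Resonance condition Im(Z)=0 gives ω₀ = 1/√(LC).
Step 2 — ω₀ = 1/√(0.0124·0.000191) = 649.8 rad/s.
Step 3 — f₀ = ω₀/(2π) = 103.4 Hz.
Step 4 — Series Q: Q = ω₀L/R = 649.8·0.0124/95.3 = 0.08455.
Step 5 — 3dB bandwidth: Δω = ω₀/Q = 7685 rad/s; BW = Δω/(2π) = 1223 Hz.

(a) f₀ = 103.4 Hz  (b) Q = 0.08455  (c) BW = 1223 Hz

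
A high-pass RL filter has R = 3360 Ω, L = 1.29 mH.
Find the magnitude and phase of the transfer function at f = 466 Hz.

Step 1 — Angular frequency: ω = 2π·466 = 2928 rad/s.
Step 2 — Transfer function: H(jω) = jωL/(R + jωL).
Step 3 — Numerator jωL = j·3.777; denominator R + jωL = 3360 + j3.777.
Step 4 — H = 1.264e-06 + j0.001124.
Step 5 — Magnitude: |H| = 0.001124 (-59.0 dB); phase: φ = 89.9°.

|H| = 0.001124 (-59.0 dB), φ = 89.9°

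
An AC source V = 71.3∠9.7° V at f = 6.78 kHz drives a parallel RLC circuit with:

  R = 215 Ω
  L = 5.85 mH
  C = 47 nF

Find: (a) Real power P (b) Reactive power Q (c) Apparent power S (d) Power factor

Step 1 — Angular frequency: ω = 2π·f = 2π·6780 = 4.26e+04 rad/s.
Step 2 — Component impedances:
  R: Z = R = 215 Ω
  L: Z = jωL = j·4.26e+04·0.00585 = 0 + j249.2 Ω
  C: Z = 1/(jωC) = -j/(ω·C) = 0 - j499.5 Ω
Step 3 — Parallel combination: 1/Z_total = 1/R + 1/L + 1/C; Z_total = 181.2 + j78.3 Ω = 197.4∠23.4° Ω.
Step 4 — Source phasor: V = 71.3∠9.7° V = 70.28 + j12.01 V.
Step 5 — Current: I = V / Z = 0.351 - j0.08542 A = 0.3613∠-13.7° A.
Step 6 — Complex power: S = V·I* = 23.65 + j10.22 VA.
Step 7 — Real power: P = Re(S) = 23.65 W.
Step 8 — Reactive power: Q = Im(S) = 10.22 VAR.
Step 9 — Apparent power: |S| = 25.76 VA.
Step 10 — Power factor: PF = P/|S| = 0.9179 (lagging).

(a) P = 23.65 W  (b) Q = 10.22 VAR  (c) S = 25.76 VA  (d) PF = 0.9179 (lagging)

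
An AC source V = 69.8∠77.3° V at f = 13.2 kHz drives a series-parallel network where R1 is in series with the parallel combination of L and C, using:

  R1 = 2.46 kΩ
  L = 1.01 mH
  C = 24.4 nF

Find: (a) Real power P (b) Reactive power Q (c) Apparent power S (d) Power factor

Step 1 — Angular frequency: ω = 2π·f = 2π·1.32e+04 = 8.294e+04 rad/s.
Step 2 — Component impedances:
  R1: Z = R = 2460 Ω
  L: Z = jωL = j·8.294e+04·0.00101 = 0 + j83.77 Ω
  C: Z = 1/(jωC) = -j/(ω·C) = 0 - j494.1 Ω
Step 3 — Parallel branch: L || C = 1/(1/L + 1/C) = 0 + j100.9 Ω.
Step 4 — Series with R1: Z_total = R1 + (L || C) = 2460 + j100.9 Ω = 2462∠2.3° Ω.
Step 5 — Source phasor: V = 69.8∠77.3° V = 15.35 + j68.09 V.
Step 6 — Current: I = V / Z = 0.00736 + j0.02738 A = 0.02835∠75.0° A.
Step 7 — Complex power: S = V·I* = 1.977 + j0.08107 VA.
Step 8 — Real power: P = Re(S) = 1.977 W.
Step 9 — Reactive power: Q = Im(S) = 0.08107 VAR.
Step 10 — Apparent power: |S| = 1.979 VA.
Step 11 — Power factor: PF = P/|S| = 0.9992 (lagging).

(a) P = 1.977 W  (b) Q = 0.08107 VAR  (c) S = 1.979 VA  (d) PF = 0.9992 (lagging)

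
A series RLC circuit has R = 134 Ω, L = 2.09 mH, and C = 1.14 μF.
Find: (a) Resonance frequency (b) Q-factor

Step 1 — Resonance condition Im(Z)=0 gives ω₀ = 1/√(LC).
Step 2 — ω₀ = 1/√(0.00209·1.14e-06) = 2.049e+04 rad/s.
Step 3 — f₀ = ω₀/(2π) = 3261 Hz.
Step 4 — Series Q: Q = ω₀L/R = 2.049e+04·0.00209/134 = 0.3195.

(a) f₀ = 3261 Hz  (b) Q = 0.3195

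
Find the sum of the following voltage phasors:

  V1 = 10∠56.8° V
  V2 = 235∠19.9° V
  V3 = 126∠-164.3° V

Step 1 — Convert each phasor to rectangular form:
  V1 = 10·(cos(56.8°) + j·sin(56.8°)) = 5.476 + j8.368 V
  V2 = 235·(cos(19.9°) + j·sin(19.9°)) = 221 + j79.99 V
  V3 = 126·(cos(-164.3°) + j·sin(-164.3°)) = -121.3 - j34.1 V
Step 2 — Sum components: V_total = 105.1 + j54.26 V.
Step 3 — Convert to polar: |V_total| = 118.3 V, ∠V_total = 27.3°.

V_total = 118.3∠27.3° V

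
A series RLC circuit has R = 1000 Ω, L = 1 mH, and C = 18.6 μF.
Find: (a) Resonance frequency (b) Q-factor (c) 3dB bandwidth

Step 1 — Resonance: ω₀ = 1/√(LC) = 1/√(0.001·1.86e-05) = 7332 rad/s.
Step 2 — f₀ = ω₀/(2π) = 1167 Hz.
Step 3 — Series Q: Q = ω₀L/R = 7332·0.001/1000 = 0.007332.
Step 4 — Bandwidth: Δω = ω₀/Q = 1e+06 rad/s; BW = Δω/(2π) = 1.592e+05 Hz.

(a) f₀ = 1167 Hz  (b) Q = 0.007332  (c) BW = 1.592e+05 Hz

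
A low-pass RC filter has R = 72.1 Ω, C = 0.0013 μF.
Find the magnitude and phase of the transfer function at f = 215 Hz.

Step 1 — Angular frequency: ω = 2π·215 = 1351 rad/s.
Step 2 — Transfer function: H(jω) = 1/(1 + jωRC).
Step 3 — Denominator: 1 + jωRC = 1 + j·1351·72.1·1.3e-09 = 1 + j0.0001266.
Step 4 — H = 1 - j0.0001266.
Step 5 — Magnitude: |H| = 1 (-0.0 dB); phase: φ = -0.0°.

|H| = 1 (-0.0 dB), φ = -0.0°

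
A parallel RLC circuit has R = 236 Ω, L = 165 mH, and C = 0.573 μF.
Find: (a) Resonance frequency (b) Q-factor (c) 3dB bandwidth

Step 1 — Resonance: ω₀ = 1/√(LC) = 1/√(0.165·5.73e-07) = 3252 rad/s.
Step 2 — f₀ = ω₀/(2π) = 517.6 Hz.
Step 3 — Parallel Q: Q = R/(ω₀L) = 236/(3252·0.165) = 0.4398.
Step 4 — Bandwidth: Δω = ω₀/Q = 7395 rad/s; BW = Δω/(2π) = 1177 Hz.

(a) f₀ = 517.6 Hz  (b) Q = 0.4398  (c) BW = 1177 Hz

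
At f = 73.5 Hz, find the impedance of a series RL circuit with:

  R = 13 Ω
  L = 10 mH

Step 1 — Angular frequency: ω = 2π·f = 2π·73.5 = 461.8 rad/s.
Step 2 — Component impedances:
  R: Z = R = 13 Ω
  L: Z = jωL = j·461.8·0.01 = 0 + j4.618 Ω
Step 3 — Series combination: Z_total = R + L = 13 + j4.618 Ω = 13.8∠19.6° Ω.

Z = 13 + j4.618 Ω = 13.8∠19.6° Ω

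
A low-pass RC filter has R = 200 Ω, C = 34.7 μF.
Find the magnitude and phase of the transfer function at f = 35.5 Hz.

Step 1 — Angular frequency: ω = 2π·35.5 = 223.1 rad/s.
Step 2 — Transfer function: H(jω) = 1/(1 + jωRC).
Step 3 — Denominator: 1 + jωRC = 1 + j·223.1·200·3.47e-05 = 1 + j1.548.
Step 4 — H = 0.2944 - j0.4558.
Step 5 — Magnitude: |H| = 0.5426 (-5.3 dB); phase: φ = -57.1°.

|H| = 0.5426 (-5.3 dB), φ = -57.1°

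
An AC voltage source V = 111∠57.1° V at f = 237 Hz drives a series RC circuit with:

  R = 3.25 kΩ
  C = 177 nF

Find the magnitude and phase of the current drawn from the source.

Step 1 — Angular frequency: ω = 2π·f = 2π·237 = 1489 rad/s.
Step 2 — Component impedances:
  R: Z = R = 3250 Ω
  C: Z = 1/(jωC) = -j/(ω·C) = 0 - j3794 Ω
Step 3 — Series combination: Z_total = R + C = 3250 - j3794 Ω = 4996∠-49.4° Ω.
Step 4 — Source phasor: V = 111∠57.1° V = 60.29 + j93.2 V.
Step 5 — Ohm's law: I = V / Z_total = (60.29 + j93.2) / (3250 - j3794) = -0.006317 + j0.0213 A.
Step 6 — Convert to polar: |I| = 0.02222 A, ∠I = 106.5°.

I = 0.02222∠106.5° A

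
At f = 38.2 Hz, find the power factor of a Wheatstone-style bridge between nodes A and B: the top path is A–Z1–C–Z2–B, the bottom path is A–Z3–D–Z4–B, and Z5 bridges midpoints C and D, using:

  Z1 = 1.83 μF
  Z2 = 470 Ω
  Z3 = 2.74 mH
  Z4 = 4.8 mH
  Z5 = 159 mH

Step 1 — Angular frequency: ω = 2π·f = 2π·38.2 = 240 rad/s.
Step 2 — Component impedances:
  Z1: Z = 1/(jωC) = -j/(ω·C) = 0 - j2277 Ω
  Z2: Z = R = 470 Ω
  Z3: Z = jωL = j·240·0.00274 = 0 + j0.6576 Ω
  Z4: Z = jωL = j·240·0.0048 = 0 + j1.152 Ω
  Z5: Z = jωL = j·240·0.159 = 0 + j38.16 Ω
Step 3 — Bridge requires nodal analysis (the Z5 bridge couples midpoints C and D, so the two paths cannot be reduced to a simple series/parallel combination). Setting node B to ground and injecting 1 A at node A, the 3-node admittance system at A, C, D solves to V_A = Z_AB = 0.002749 + j1.81 Ω = 1.81∠89.9° Ω.
Step 4 — Power factor: PF = cos(φ) = Re(Z)/|Z| = 0.002749/1.81 = 0.001519.
Step 5 — Type: Im(Z) = 1.81 ⇒ lagging (phase φ = 89.9°).

PF = 0.001519 (lagging, φ = 89.9°)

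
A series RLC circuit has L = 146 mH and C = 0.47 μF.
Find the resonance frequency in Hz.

Step 1 — Resonance condition Im(Z)=0 gives ω₀ = 1/√(LC).
Step 2 — ω₀ = 1/√(0.146·4.7e-07) = 3817 rad/s.
Step 3 — f₀ = ω₀/(2π) = 607.6 Hz.

f₀ = 607.6 Hz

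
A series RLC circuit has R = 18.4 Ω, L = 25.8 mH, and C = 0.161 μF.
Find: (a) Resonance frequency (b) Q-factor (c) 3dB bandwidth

Step 1 — Resonance: ω₀ = 1/√(LC) = 1/√(0.0258·1.61e-07) = 1.552e+04 rad/s.
Step 2 — f₀ = ω₀/(2π) = 2469 Hz.
Step 3 — Series Q: Q = ω₀L/R = 1.552e+04·0.0258/18.4 = 21.76.
Step 4 — Bandwidth: Δω = ω₀/Q = 713.2 rad/s; BW = Δω/(2π) = 113.5 Hz.

(a) f₀ = 2469 Hz  (b) Q = 21.76  (c) BW = 113.5 Hz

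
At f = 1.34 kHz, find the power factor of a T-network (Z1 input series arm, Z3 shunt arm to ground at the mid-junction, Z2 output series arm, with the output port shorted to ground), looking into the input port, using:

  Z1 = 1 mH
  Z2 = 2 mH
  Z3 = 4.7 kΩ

Step 1 — Angular frequency: ω = 2π·f = 2π·1340 = 8419 rad/s.
Step 2 — Component impedances:
  Z1: Z = jωL = j·8419·0.001 = 0 + j8.419 Ω
  Z2: Z = jωL = j·8419·0.002 = 0 + j16.84 Ω
  Z3: Z = R = 4700 Ω
Step 3 — With the output port shorted to ground, the output series arm Z2 runs from the junction to ground; the shunt arm Z3 also runs from the junction to ground. They appear in parallel: Z3 || Z2 = 0.06033 + j16.84 Ω.
Step 4 — Series with input arm Z1: Z_in = Z1 + (Z3 || Z2) = 0.06033 + j25.26 Ω = 25.26∠89.9° Ω.
Step 5 — Power factor: PF = cos(φ) = Re(Z)/|Z| = 0.06033/25.26 = 0.002388.
Step 6 — Type: Im(Z) = 25.26 ⇒ lagging (phase φ = 89.9°).

PF = 0.002388 (lagging, φ = 89.9°)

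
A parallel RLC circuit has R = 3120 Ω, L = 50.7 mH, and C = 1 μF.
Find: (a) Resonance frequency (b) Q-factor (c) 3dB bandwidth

Step 1 — Resonance: ω₀ = 1/√(LC) = 1/√(0.0507·1e-06) = 4441 rad/s.
Step 2 — f₀ = ω₀/(2π) = 706.8 Hz.
Step 3 — Parallel Q: Q = R/(ω₀L) = 3120/(4441·0.0507) = 13.86.
Step 4 — Bandwidth: Δω = ω₀/Q = 320.5 rad/s; BW = Δω/(2π) = 51.01 Hz.

(a) f₀ = 706.8 Hz  (b) Q = 13.86  (c) BW = 51.01 Hz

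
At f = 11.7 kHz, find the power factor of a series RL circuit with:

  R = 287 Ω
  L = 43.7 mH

Step 1 — Angular frequency: ω = 2π·f = 2π·1.17e+04 = 7.351e+04 rad/s.
Step 2 — Component impedances:
  R: Z = R = 287 Ω
  L: Z = jωL = j·7.351e+04·0.0437 = 0 + j3213 Ω
Step 3 — Series combination: Z_total = R + L = 287 + j3213 Ω = 3225∠84.9° Ω.
Step 4 — Power factor: PF = cos(φ) = Re(Z)/|Z| = 287/3225.3 = 0.08898.
Step 5 — Type: Im(Z) = 3213 ⇒ lagging (phase φ = 84.9°).

PF = 0.08898 (lagging, φ = 84.9°)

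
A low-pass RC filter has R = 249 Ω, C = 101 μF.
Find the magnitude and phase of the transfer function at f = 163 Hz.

Step 1 — Angular frequency: ω = 2π·163 = 1024 rad/s.
Step 2 — Transfer function: H(jω) = 1/(1 + jωRC).
Step 3 — Denominator: 1 + jωRC = 1 + j·1024·249·0.000101 = 1 + j25.76.
Step 4 — H = 0.001505 - j0.03877.
Step 5 — Magnitude: |H| = 0.0388 (-28.2 dB); phase: φ = -87.8°.

|H| = 0.0388 (-28.2 dB), φ = -87.8°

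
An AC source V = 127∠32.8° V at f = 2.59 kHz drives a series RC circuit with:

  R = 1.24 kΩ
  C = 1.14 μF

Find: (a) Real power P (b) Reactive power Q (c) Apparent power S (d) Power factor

Step 1 — Angular frequency: ω = 2π·f = 2π·2590 = 1.627e+04 rad/s.
Step 2 — Component impedances:
  R: Z = R = 1240 Ω
  C: Z = 1/(jωC) = -j/(ω·C) = 0 - j53.9 Ω
Step 3 — Series combination: Z_total = R + C = 1240 - j53.9 Ω = 1241∠-2.5° Ω.
Step 4 — Source phasor: V = 127∠32.8° V = 106.8 + j68.8 V.
Step 5 — Current: I = V / Z = 0.08352 + j0.05911 A = 0.1023∠35.3° A.
Step 6 — Complex power: S = V·I* = 12.98 - j0.5644 VA.
Step 7 — Real power: P = Re(S) = 12.98 W.
Step 8 — Reactive power: Q = Im(S) = -0.5644 VAR.
Step 9 — Apparent power: |S| = 12.99 VA.
Step 10 — Power factor: PF = P/|S| = 0.9991 (leading).

(a) P = 12.98 W  (b) Q = -0.5644 VAR  (c) S = 12.99 VA  (d) PF = 0.9991 (leading)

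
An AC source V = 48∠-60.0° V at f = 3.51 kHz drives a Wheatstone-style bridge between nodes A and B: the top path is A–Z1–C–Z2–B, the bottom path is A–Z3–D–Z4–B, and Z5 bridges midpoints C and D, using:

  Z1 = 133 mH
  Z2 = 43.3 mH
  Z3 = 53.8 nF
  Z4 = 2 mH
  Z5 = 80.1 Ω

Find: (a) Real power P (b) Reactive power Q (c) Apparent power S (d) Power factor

Step 1 — Angular frequency: ω = 2π·f = 2π·3510 = 2.205e+04 rad/s.
Step 2 — Component impedances:
  Z1: Z = jωL = j·2.205e+04·0.133 = 0 + j2933 Ω
  Z2: Z = jωL = j·2.205e+04·0.0433 = 0 + j954.9 Ω
  Z3: Z = 1/(jωC) = -j/(ω·C) = 0 - j842.8 Ω
  Z4: Z = jωL = j·2.205e+04·0.002 = 0 + j44.11 Ω
  Z5: Z = R = 80.1 Ω
Step 3 — Bridge requires nodal analysis (the Z5 bridge couples midpoints C and D, so the two paths cannot be reduced to a simple series/parallel combination). Setting node B to ground and injecting 1 A at node A, the 3-node admittance system at A, C, D solves to V_A = Z_AB = 15.81 - j1139 Ω = 1139∠-89.2° Ω.
Step 4 — Source phasor: V = 48∠-60.0° V = 24 - j41.57 V.
Step 5 — Current: I = V / Z = 0.03679 + j0.02057 A = 0.04215∠29.2° A.
Step 6 — Complex power: S = V·I* = 0.02809 - j2.023 VA.
Step 7 — Real power: P = Re(S) = 0.02809 W.
Step 8 — Reactive power: Q = Im(S) = -2.023 VAR.
Step 9 — Apparent power: |S| = 2.023 VA.
Step 10 — Power factor: PF = P/|S| = 0.01388 (leading).

(a) P = 0.02809 W  (b) Q = -2.023 VAR  (c) S = 2.023 VA  (d) PF = 0.01388 (leading)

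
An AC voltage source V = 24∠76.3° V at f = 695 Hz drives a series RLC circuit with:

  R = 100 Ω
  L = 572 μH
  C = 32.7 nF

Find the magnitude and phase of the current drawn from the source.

Step 1 — Angular frequency: ω = 2π·f = 2π·695 = 4367 rad/s.
Step 2 — Component impedances:
  R: Z = R = 100 Ω
  L: Z = jωL = j·4367·0.000572 = 0 + j2.498 Ω
  C: Z = 1/(jωC) = -j/(ω·C) = 0 - j7003 Ω
Step 3 — Series combination: Z_total = R + L + C = 100 - j7001 Ω = 7001∠-89.2° Ω.
Step 4 — Source phasor: V = 24∠76.3° V = 5.684 + j23.32 V.
Step 5 — Ohm's law: I = V / Z_total = (5.684 + j23.32) / (100 - j7001) = -0.003318 + j0.0008594 A.
Step 6 — Convert to polar: |I| = 0.003428 A, ∠I = 165.5°.

I = 0.003428∠165.5° A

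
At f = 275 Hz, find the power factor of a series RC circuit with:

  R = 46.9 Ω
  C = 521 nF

Step 1 — Angular frequency: ω = 2π·f = 2π·275 = 1728 rad/s.
Step 2 — Component impedances:
  R: Z = R = 46.9 Ω
  C: Z = 1/(jωC) = -j/(ω·C) = 0 - j1111 Ω
Step 3 — Series combination: Z_total = R + C = 46.9 - j1111 Ω = 1112∠-87.6° Ω.
Step 4 — Power factor: PF = cos(φ) = Re(Z)/|Z| = 46.9/1112 = 0.04218.
Step 5 — Type: Im(Z) = -1111 ⇒ leading (phase φ = -87.6°).

PF = 0.04218 (leading, φ = -87.6°)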